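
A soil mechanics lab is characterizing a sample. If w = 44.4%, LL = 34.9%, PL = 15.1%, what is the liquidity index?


First compute the plasticity index:
PI = LL - PL = 34.9 - 15.1 = 19.8
Then compute the liquidity index:
LI = (w - PL) / PI
LI = (44.4 - 15.1) / 19.8
LI = 1.48


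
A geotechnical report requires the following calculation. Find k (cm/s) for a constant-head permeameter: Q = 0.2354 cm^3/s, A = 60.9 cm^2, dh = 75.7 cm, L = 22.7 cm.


Compute hydraulic gradient:
i = dh / L = 75.7 / 22.7 = 3.3348
Then apply Darcy's law:
k = Q / (A * i)
k = 0.2354 / (60.9 * 3.3348)
k = 0.2354 / 203.089
k = 0.001159 cm/s


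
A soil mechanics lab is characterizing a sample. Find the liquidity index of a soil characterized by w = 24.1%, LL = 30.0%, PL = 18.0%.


Result: 0.508

Derivation:
First compute the plasticity index:
PI = LL - PL = 30.0 - 18.0 = 12.0
Then compute the liquidity index:
LI = (w - PL) / PI
LI = (24.1 - 18.0) / 12.0
LI = 0.508


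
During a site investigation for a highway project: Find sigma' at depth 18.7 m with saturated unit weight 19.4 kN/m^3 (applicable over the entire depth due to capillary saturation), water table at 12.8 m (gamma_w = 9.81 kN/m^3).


Result: 304.9 kPa

Derivation:
Total stress = gamma_sat * depth
sigma = 19.4 * 18.7 = 362.78 kPa
Pore water pressure u = gamma_w * (depth - d_wt)
u = 9.81 * (18.7 - 12.8) = 57.879 kPa
Effective stress = sigma - u
sigma' = 362.78 - 57.879 = 304.9 kPa


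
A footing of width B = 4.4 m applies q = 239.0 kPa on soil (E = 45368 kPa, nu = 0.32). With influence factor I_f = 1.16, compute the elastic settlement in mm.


Result: 24.135 mm

Derivation:
Using Se = q * B * (1 - nu^2) * I_f / E
1 - nu^2 = 1 - 0.32^2 = 0.8976
Se = 239.0 * 4.4 * 0.8976 * 1.16 / 45368
Se = 0.024135 m
Convert to mm: Se = 0.024135 * 1000 = 24.135 mm


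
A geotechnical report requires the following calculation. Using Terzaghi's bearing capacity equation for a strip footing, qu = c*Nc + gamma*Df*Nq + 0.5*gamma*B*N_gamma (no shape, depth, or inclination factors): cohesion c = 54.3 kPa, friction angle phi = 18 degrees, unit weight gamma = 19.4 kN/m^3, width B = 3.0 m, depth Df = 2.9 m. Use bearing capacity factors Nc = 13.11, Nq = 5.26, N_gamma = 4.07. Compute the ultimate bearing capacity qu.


Compute qu = c*Nc + gamma*Df*Nq + 0.5*gamma*B*N_gamma
Term 1: 54.3 * 13.11 = 711.873
Term 2: 19.4 * 2.9 * 5.26 = 295.9276
Term 3: 0.5 * 19.4 * 3.0 * 4.07 = 118.437
qu = 711.873 + 295.9276 + 118.437
qu = 1126.24 kPa


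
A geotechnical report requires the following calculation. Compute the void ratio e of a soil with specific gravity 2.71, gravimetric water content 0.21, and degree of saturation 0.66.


Using the relation e = Gs * w / S
e = 2.71 * 0.21 / 0.66
e = 0.8623


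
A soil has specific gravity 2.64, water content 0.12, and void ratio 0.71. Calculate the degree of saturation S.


Result: 0.4462

Derivation:
Using S = Gs * w / e
S = 2.64 * 0.12 / 0.71
S = 0.4462


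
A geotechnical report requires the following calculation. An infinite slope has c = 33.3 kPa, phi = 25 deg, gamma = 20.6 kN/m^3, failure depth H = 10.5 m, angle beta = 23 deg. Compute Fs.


Result: 1.527

Derivation:
Using Fs = c / (gamma*H*sin(beta)*cos(beta)) + tan(phi)/tan(beta)
Cohesion contribution = 33.3 / (20.6*10.5*sin(23)*cos(23))
Cohesion contribution = 0.428039
Friction contribution = tan(25)/tan(23) = 1.09855
Fs = 0.428039 + 1.09855
Fs = 1.527


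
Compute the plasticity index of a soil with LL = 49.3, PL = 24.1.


Using PI = LL - PL
PI = 49.3 - 24.1
PI = 25.2


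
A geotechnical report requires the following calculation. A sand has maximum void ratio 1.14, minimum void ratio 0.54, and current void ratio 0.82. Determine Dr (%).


Result: 53.33 %

Derivation:
Using Dr = (e_max - e) / (e_max - e_min) * 100
e_max - e = 1.14 - 0.82 = 0.32
e_max - e_min = 1.14 - 0.54 = 0.6
Dr = 0.32 / 0.6 * 100
Dr = 53.33 %


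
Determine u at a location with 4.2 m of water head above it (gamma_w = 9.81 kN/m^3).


Using u = gamma_w * h_w
u = 9.81 * 4.2
u = 41.2 kPa


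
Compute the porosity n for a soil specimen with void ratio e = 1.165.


Using the relation n = e / (1 + e)
n = 1.165 / (1 + 1.165)
n = 1.165 / 2.165
n = 0.5381


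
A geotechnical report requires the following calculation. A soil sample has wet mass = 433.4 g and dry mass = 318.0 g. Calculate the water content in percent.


Using w = (m_wet - m_dry) / m_dry * 100
m_wet - m_dry = 433.4 - 318.0 = 115.4 g
w = 115.4 / 318.0 * 100
w = 36.29 %


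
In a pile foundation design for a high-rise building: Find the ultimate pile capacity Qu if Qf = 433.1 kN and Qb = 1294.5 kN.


Using Qu = Qf + Qb
Qu = 433.1 + 1294.5
Qu = 1727.6 kN


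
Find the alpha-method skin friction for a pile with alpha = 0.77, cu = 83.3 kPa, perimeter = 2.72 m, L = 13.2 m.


Using Qs = alpha * cu * perimeter * L
Qs = 0.77 * 83.3 * 2.72 * 13.2
Qs = 2302.92 kN


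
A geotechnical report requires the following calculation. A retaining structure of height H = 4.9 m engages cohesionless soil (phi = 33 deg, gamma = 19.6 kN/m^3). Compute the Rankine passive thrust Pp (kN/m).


Compute passive earth pressure coefficient:
Kp = tan^2(45 + phi/2) = tan^2(61.5) = 3.39212
Compute passive force:
Pp = 0.5 * Kp * gamma * H^2
Pp = 0.5 * 3.39212 * 19.6 * 4.9^2
Pp = 798.16 kN/m


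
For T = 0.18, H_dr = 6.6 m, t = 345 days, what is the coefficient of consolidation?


Using cv = T * H_dr^2 / t
H_dr^2 = 6.6^2 = 43.56
cv = 0.18 * 43.56 / 345
cv = 0.02273 m^2/day


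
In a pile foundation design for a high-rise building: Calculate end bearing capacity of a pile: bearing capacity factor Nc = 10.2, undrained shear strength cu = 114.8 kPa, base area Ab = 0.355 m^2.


Using Qb = Nc * cu * Ab
Qb = 10.2 * 114.8 * 0.355
Qb = 415.69 kN


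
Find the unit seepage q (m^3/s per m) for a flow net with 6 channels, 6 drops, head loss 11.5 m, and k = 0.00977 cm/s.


Convert k to m/s for unit consistency with H:
k = 0.00977 cm/s = 0.00977 / 100 m/s = 9.77e-05 m/s
Using q = k * H * Nf / Nd
Nf / Nd = 6 / 6 = 1.0
q = 9.77e-05 * 11.5 * 1.0
q = 0.001124 m^3/s per m


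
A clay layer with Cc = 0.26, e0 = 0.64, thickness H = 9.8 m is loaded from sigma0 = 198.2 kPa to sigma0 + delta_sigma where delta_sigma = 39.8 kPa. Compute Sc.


Using Sc = Cc * H / (1 + e0) * log10((sigma0 + delta_sigma) / sigma0)
Stress ratio = (198.2 + 39.8) / 198.2 = 1.20081
log10(1.20081) = 0.0794733
Cc * H / (1 + e0) = 0.26 * 9.8 / (1 + 0.64) = 1.55366
Sc = 1.55366 * 0.0794733
Sc = 0.1235 m


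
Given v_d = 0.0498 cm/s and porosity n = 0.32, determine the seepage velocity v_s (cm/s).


Using v_s = v_d / n
v_s = 0.0498 / 0.32
v_s = 0.15562 cm/s


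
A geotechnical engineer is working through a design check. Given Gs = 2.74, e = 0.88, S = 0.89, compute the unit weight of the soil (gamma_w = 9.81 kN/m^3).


Using gamma = gamma_w * (Gs + S*e) / (1 + e)
Numerator: Gs + S*e = 2.74 + 0.89*0.88 = 3.5232
Denominator: 1 + e = 1 + 0.88 = 1.88
gamma = 9.81 * 3.5232 / 1.88
gamma = 18.384 kN/m^3


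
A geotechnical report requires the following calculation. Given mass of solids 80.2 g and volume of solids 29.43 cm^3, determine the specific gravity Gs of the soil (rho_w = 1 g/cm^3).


Result: 2.725

Derivation:
Using Gs = m_s / (V_s * rho_w)
Since rho_w = 1 g/cm^3:
Gs = 80.2 / 29.43
Gs = 2.725


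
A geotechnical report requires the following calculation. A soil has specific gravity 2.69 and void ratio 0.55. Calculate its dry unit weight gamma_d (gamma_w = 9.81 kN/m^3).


Using gamma_d = Gs * gamma_w / (1 + e)
gamma_d = 2.69 * 9.81 / (1 + 0.55)
gamma_d = 2.69 * 9.81 / 1.55
gamma_d = 17.025 kN/m^3


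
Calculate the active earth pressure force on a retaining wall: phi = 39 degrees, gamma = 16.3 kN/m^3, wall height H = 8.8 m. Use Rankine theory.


Result: 143.59 kN/m

Derivation:
Compute active earth pressure coefficient:
Ka = tan^2(45 - phi/2) = tan^2(25.5) = 0.227506
Compute active force:
Pa = 0.5 * Ka * gamma * H^2
Pa = 0.5 * 0.227506 * 16.3 * 8.8^2
Pa = 143.59 kN/m


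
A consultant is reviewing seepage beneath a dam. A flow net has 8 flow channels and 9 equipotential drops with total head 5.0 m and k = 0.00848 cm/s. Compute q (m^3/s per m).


Convert k to m/s for unit consistency with H:
k = 0.00848 cm/s = 0.00848 / 100 m/s = 8.48e-05 m/s
Using q = k * H * Nf / Nd
Nf / Nd = 8 / 9 = 0.8889
q = 8.48e-05 * 5.0 * 0.8889
q = 0.0003769 m^3/s per m


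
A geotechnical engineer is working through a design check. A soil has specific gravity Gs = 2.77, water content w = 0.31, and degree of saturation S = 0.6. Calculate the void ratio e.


Using the relation e = Gs * w / S
e = 2.77 * 0.31 / 0.6
e = 1.4312


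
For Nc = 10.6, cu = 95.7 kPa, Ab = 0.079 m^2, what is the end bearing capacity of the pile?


Using Qb = Nc * cu * Ab
Qb = 10.6 * 95.7 * 0.079
Qb = 80.14 kN


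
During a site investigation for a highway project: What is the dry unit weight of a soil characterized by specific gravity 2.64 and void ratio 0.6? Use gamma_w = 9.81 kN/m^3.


Using gamma_d = Gs * gamma_w / (1 + e)
gamma_d = 2.64 * 9.81 / (1 + 0.6)
gamma_d = 2.64 * 9.81 / 1.6
gamma_d = 16.186 kN/m^3


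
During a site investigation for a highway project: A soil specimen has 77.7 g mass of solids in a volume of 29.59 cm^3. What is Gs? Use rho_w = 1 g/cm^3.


Using Gs = m_s / (V_s * rho_w)
Since rho_w = 1 g/cm^3:
Gs = 77.7 / 29.59
Gs = 2.626


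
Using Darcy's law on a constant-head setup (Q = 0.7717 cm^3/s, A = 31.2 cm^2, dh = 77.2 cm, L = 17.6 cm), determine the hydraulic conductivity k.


Compute hydraulic gradient:
i = dh / L = 77.2 / 17.6 = 4.38636
Then apply Darcy's law:
k = Q / (A * i)
k = 0.7717 / (31.2 * 4.38636)
k = 0.7717 / 136.855
k = 0.005639 cm/s


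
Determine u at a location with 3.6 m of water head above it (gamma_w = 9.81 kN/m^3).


Result: 35.32 kPa

Derivation:
Using u = gamma_w * h_w
u = 9.81 * 3.6
u = 35.32 kPa


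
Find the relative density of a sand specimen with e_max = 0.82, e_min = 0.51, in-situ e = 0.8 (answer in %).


Using Dr = (e_max - e) / (e_max - e_min) * 100
e_max - e = 0.82 - 0.8 = 0.02
e_max - e_min = 0.82 - 0.51 = 0.31
Dr = 0.02 / 0.31 * 100
Dr = 6.45 %


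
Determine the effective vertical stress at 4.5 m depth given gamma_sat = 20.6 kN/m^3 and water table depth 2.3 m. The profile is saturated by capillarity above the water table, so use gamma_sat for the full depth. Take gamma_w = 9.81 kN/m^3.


Total stress = gamma_sat * depth
sigma = 20.6 * 4.5 = 92.7 kPa
Pore water pressure u = gamma_w * (depth - d_wt)
u = 9.81 * (4.5 - 2.3) = 21.582 kPa
Effective stress = sigma - u
sigma' = 92.7 - 21.582 = 71.12 kPa


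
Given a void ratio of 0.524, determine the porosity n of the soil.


Result: 0.3438

Derivation:
Using the relation n = e / (1 + e)
n = 0.524 / (1 + 0.524)
n = 0.524 / 1.524
n = 0.3438


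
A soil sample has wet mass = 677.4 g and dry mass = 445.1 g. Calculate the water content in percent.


Using w = (m_wet - m_dry) / m_dry * 100
m_wet - m_dry = 677.4 - 445.1 = 232.3 g
w = 232.3 / 445.1 * 100
w = 52.19 %


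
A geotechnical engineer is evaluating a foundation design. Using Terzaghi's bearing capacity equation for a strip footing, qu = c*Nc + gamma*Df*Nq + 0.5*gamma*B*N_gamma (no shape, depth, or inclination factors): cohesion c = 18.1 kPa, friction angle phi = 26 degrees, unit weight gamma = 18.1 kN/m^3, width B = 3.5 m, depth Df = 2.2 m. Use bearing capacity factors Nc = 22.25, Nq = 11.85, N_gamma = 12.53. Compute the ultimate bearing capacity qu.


Compute qu = c*Nc + gamma*Df*Nq + 0.5*gamma*B*N_gamma
Term 1: 18.1 * 22.25 = 402.725
Term 2: 18.1 * 2.2 * 11.85 = 471.867
Term 3: 0.5 * 18.1 * 3.5 * 12.53 = 396.88775
qu = 402.725 + 471.867 + 396.88775
qu = 1271.48 kPa


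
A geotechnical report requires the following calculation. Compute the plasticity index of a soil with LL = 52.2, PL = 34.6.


Using PI = LL - PL
PI = 52.2 - 34.6
PI = 17.6


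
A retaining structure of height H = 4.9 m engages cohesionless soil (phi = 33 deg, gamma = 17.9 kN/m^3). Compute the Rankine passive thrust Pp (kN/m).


Result: 728.93 kN/m

Derivation:
Compute passive earth pressure coefficient:
Kp = tan^2(45 + phi/2) = tan^2(61.5) = 3.39212
Compute passive force:
Pp = 0.5 * Kp * gamma * H^2
Pp = 0.5 * 3.39212 * 17.9 * 4.9^2
Pp = 728.93 kN/m


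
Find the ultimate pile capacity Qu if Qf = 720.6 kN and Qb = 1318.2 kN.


Using Qu = Qf + Qb
Qu = 720.6 + 1318.2
Qu = 2038.8 kN


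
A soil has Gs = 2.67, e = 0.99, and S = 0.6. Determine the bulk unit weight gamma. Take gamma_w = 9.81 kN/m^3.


Result: 16.09 kN/m^3

Derivation:
Using gamma = gamma_w * (Gs + S*e) / (1 + e)
Numerator: Gs + S*e = 2.67 + 0.6*0.99 = 3.264
Denominator: 1 + e = 1 + 0.99 = 1.99
gamma = 9.81 * 3.264 / 1.99
gamma = 16.09 kN/m^3


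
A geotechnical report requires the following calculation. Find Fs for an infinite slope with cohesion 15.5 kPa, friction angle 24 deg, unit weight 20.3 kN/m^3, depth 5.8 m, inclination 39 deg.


Using Fs = c / (gamma*H*sin(beta)*cos(beta)) + tan(phi)/tan(beta)
Cohesion contribution = 15.5 / (20.3*5.8*sin(39)*cos(39))
Cohesion contribution = 0.269174
Friction contribution = tan(24)/tan(39) = 0.549812
Fs = 0.269174 + 0.549812
Fs = 0.819


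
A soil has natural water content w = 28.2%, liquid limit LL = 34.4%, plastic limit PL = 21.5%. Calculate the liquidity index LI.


Result: 0.519

Derivation:
First compute the plasticity index:
PI = LL - PL = 34.4 - 21.5 = 12.9
Then compute the liquidity index:
LI = (w - PL) / PI
LI = (28.2 - 21.5) / 12.9
LI = 0.519


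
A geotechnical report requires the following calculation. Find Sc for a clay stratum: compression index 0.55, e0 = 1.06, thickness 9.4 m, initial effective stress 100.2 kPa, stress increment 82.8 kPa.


Using Sc = Cc * H / (1 + e0) * log10((sigma0 + delta_sigma) / sigma0)
Stress ratio = (100.2 + 82.8) / 100.2 = 1.82635
log10(1.82635) = 0.261583
Cc * H / (1 + e0) = 0.55 * 9.4 / (1 + 1.06) = 2.50971
Sc = 2.50971 * 0.261583
Sc = 0.6565 m


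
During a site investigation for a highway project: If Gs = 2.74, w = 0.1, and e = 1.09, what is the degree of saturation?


Using S = Gs * w / e
S = 2.74 * 0.1 / 1.09
S = 0.2514


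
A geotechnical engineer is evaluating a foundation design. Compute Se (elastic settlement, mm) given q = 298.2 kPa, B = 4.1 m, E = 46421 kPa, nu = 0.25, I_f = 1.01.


Using Se = q * B * (1 - nu^2) * I_f / E
1 - nu^2 = 1 - 0.25^2 = 0.9375
Se = 298.2 * 4.1 * 0.9375 * 1.01 / 46421
Se = 0.024938 m
Convert to mm: Se = 0.024938 * 1000 = 24.938 mm


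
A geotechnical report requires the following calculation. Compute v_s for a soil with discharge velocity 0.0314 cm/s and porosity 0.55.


Using v_s = v_d / n
v_s = 0.0314 / 0.55
v_s = 0.05709 cm/s


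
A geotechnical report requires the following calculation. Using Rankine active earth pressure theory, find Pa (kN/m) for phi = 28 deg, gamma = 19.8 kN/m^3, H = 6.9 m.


Result: 170.17 kN/m

Derivation:
Compute active earth pressure coefficient:
Ka = tan^2(45 - phi/2) = tan^2(31.0) = 0.361033
Compute active force:
Pa = 0.5 * Ka * gamma * H^2
Pa = 0.5 * 0.361033 * 19.8 * 6.9^2
Pa = 170.17 kN/m


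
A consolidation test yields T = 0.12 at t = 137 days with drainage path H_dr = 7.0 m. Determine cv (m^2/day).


Result: 0.04292 m^2/day

Derivation:
Using cv = T * H_dr^2 / t
H_dr^2 = 7.0^2 = 49.0
cv = 0.12 * 49.0 / 137
cv = 0.04292 m^2/day


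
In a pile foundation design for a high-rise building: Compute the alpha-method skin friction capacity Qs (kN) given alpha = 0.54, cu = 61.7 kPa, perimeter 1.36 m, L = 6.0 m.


Result: 271.87 kN

Derivation:
Using Qs = alpha * cu * perimeter * L
Qs = 0.54 * 61.7 * 1.36 * 6.0
Qs = 271.87 kN


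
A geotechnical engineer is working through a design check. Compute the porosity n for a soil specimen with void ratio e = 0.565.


Using the relation n = e / (1 + e)
n = 0.565 / (1 + 0.565)
n = 0.565 / 1.565
n = 0.361


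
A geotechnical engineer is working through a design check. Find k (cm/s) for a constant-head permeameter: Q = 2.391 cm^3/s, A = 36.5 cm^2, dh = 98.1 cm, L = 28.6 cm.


Compute hydraulic gradient:
i = dh / L = 98.1 / 28.6 = 3.43007
Then apply Darcy's law:
k = Q / (A * i)
k = 2.391 / (36.5 * 3.43007)
k = 2.391 / 125.198
k = 0.019098 cm/s


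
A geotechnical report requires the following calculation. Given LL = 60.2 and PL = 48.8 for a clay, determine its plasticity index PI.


Using PI = LL - PL
PI = 60.2 - 48.8
PI = 11.4


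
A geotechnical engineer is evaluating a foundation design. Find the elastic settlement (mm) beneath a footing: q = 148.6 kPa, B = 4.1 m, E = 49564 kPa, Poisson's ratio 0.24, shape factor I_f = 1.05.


Using Se = q * B * (1 - nu^2) * I_f / E
1 - nu^2 = 1 - 0.24^2 = 0.9424
Se = 148.6 * 4.1 * 0.9424 * 1.05 / 49564
Se = 0.012164 m
Convert to mm: Se = 0.012164 * 1000 = 12.164 mm


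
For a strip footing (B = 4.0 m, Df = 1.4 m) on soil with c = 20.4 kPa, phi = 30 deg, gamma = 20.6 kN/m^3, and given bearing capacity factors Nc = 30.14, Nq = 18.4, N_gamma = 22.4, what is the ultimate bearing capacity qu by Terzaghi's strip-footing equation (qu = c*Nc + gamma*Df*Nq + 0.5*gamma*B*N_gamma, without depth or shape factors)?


Compute qu = c*Nc + gamma*Df*Nq + 0.5*gamma*B*N_gamma
Term 1: 20.4 * 30.14 = 614.856
Term 2: 20.6 * 1.4 * 18.4 = 530.656
Term 3: 0.5 * 20.6 * 4.0 * 22.4 = 922.88
qu = 614.856 + 530.656 + 922.88
qu = 2068.39 kPa


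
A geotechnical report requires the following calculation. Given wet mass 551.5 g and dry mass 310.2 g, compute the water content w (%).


Using w = (m_wet - m_dry) / m_dry * 100
m_wet - m_dry = 551.5 - 310.2 = 241.3 g
w = 241.3 / 310.2 * 100
w = 77.79 %


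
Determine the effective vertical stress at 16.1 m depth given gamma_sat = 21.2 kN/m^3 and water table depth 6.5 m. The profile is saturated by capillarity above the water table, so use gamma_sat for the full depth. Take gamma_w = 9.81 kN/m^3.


Total stress = gamma_sat * depth
sigma = 21.2 * 16.1 = 341.32 kPa
Pore water pressure u = gamma_w * (depth - d_wt)
u = 9.81 * (16.1 - 6.5) = 94.176 kPa
Effective stress = sigma - u
sigma' = 341.32 - 94.176 = 247.14 kPa


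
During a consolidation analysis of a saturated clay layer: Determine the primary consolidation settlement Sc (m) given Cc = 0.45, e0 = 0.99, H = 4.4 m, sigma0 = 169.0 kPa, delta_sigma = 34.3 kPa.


Using Sc = Cc * H / (1 + e0) * log10((sigma0 + delta_sigma) / sigma0)
Stress ratio = (169.0 + 34.3) / 169.0 = 1.20296
log10(1.20296) = 0.0802507
Cc * H / (1 + e0) = 0.45 * 4.4 / (1 + 0.99) = 0.994975
Sc = 0.994975 * 0.0802507
Sc = 0.0798 m


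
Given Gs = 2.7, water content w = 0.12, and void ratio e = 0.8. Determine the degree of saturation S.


Using S = Gs * w / e
S = 2.7 * 0.12 / 0.8
S = 0.405


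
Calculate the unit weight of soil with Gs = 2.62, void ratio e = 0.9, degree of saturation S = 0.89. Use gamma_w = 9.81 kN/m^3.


Using gamma = gamma_w * (Gs + S*e) / (1 + e)
Numerator: Gs + S*e = 2.62 + 0.89*0.9 = 3.421
Denominator: 1 + e = 1 + 0.9 = 1.9
gamma = 9.81 * 3.421 / 1.9
gamma = 17.663 kN/m^3


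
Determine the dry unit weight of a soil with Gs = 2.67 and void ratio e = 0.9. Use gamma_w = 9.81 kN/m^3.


Using gamma_d = Gs * gamma_w / (1 + e)
gamma_d = 2.67 * 9.81 / (1 + 0.9)
gamma_d = 2.67 * 9.81 / 1.9
gamma_d = 13.786 kN/m^3


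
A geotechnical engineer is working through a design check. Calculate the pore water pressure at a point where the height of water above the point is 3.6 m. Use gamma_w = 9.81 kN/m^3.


Using u = gamma_w * h_w
u = 9.81 * 3.6
u = 35.32 kPa


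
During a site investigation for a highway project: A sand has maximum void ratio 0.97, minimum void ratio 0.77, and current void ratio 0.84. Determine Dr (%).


Using Dr = (e_max - e) / (e_max - e_min) * 100
e_max - e = 0.97 - 0.84 = 0.13
e_max - e_min = 0.97 - 0.77 = 0.2
Dr = 0.13 / 0.2 * 100
Dr = 65.0 %


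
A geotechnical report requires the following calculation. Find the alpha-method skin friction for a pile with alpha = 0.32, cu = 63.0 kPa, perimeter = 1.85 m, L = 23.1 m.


Using Qs = alpha * cu * perimeter * L
Qs = 0.32 * 63.0 * 1.85 * 23.1
Qs = 861.54 kN


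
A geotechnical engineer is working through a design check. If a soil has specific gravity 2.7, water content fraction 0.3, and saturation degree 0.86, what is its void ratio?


Using the relation e = Gs * w / S
e = 2.7 * 0.3 / 0.86
e = 0.9419


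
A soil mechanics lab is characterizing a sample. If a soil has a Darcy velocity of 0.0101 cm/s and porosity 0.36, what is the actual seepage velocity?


Result: 0.02806 cm/s

Derivation:
Using v_s = v_d / n
v_s = 0.0101 / 0.36
v_s = 0.02806 cm/s


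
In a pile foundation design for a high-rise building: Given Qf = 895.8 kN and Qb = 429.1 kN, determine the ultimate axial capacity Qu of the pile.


Using Qu = Qf + Qb
Qu = 895.8 + 429.1
Qu = 1324.9 kN


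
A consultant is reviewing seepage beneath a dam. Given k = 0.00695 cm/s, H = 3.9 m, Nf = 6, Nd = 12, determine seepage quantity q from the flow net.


Convert k to m/s for unit consistency with H:
k = 0.00695 cm/s = 0.00695 / 100 m/s = 6.95e-05 m/s
Using q = k * H * Nf / Nd
Nf / Nd = 6 / 12 = 0.5
q = 6.95e-05 * 3.9 * 0.5
q = 0.0001355 m^3/s per m


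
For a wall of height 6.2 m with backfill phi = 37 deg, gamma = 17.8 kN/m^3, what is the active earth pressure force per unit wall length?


Result: 85.04 kN/m

Derivation:
Compute active earth pressure coefficient:
Ka = tan^2(45 - phi/2) = tan^2(26.5) = 0.248584
Compute active force:
Pa = 0.5 * Ka * gamma * H^2
Pa = 0.5 * 0.248584 * 17.8 * 6.2^2
Pa = 85.04 kN/m


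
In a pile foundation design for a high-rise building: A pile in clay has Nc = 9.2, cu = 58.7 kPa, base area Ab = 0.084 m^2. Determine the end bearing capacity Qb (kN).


Using Qb = Nc * cu * Ab
Qb = 9.2 * 58.7 * 0.084
Qb = 45.36 kN


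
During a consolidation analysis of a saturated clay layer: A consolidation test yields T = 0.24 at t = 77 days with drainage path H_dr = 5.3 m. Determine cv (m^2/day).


Using cv = T * H_dr^2 / t
H_dr^2 = 5.3^2 = 28.09
cv = 0.24 * 28.09 / 77
cv = 0.08755 m^2/day


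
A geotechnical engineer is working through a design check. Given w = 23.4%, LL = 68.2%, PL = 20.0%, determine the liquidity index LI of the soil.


First compute the plasticity index:
PI = LL - PL = 68.2 - 20.0 = 48.2
Then compute the liquidity index:
LI = (w - PL) / PI
LI = (23.4 - 20.0) / 48.2
LI = 0.071


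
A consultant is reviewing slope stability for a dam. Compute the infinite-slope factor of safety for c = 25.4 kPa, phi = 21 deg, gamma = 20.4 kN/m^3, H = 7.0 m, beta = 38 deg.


Using Fs = c / (gamma*H*sin(beta)*cos(beta)) + tan(phi)/tan(beta)
Cohesion contribution = 25.4 / (20.4*7.0*sin(38)*cos(38))
Cohesion contribution = 0.366633
Friction contribution = tan(21)/tan(38) = 0.491324
Fs = 0.366633 + 0.491324
Fs = 0.858


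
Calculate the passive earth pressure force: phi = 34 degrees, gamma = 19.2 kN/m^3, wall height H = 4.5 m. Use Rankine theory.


Result: 687.62 kN/m

Derivation:
Compute passive earth pressure coefficient:
Kp = tan^2(45 + phi/2) = tan^2(62.0) = 3.537132
Compute passive force:
Pp = 0.5 * Kp * gamma * H^2
Pp = 0.5 * 3.537132 * 19.2 * 4.5^2
Pp = 687.62 kN/m


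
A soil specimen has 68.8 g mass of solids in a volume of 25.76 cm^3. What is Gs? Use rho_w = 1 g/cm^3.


Using Gs = m_s / (V_s * rho_w)
Since rho_w = 1 g/cm^3:
Gs = 68.8 / 25.76
Gs = 2.671


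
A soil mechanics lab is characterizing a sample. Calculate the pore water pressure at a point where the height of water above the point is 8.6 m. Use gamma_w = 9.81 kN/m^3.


Result: 84.37 kPa

Derivation:
Using u = gamma_w * h_w
u = 9.81 * 8.6
u = 84.37 kPa


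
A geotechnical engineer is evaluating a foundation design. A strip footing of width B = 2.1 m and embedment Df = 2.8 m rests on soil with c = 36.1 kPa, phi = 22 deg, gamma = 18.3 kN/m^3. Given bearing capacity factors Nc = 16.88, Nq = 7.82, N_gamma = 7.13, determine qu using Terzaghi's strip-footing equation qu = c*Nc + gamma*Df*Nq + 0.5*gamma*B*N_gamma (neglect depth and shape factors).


Result: 1147.07 kPa

Derivation:
Compute qu = c*Nc + gamma*Df*Nq + 0.5*gamma*B*N_gamma
Term 1: 36.1 * 16.88 = 609.368
Term 2: 18.3 * 2.8 * 7.82 = 400.6968
Term 3: 0.5 * 18.3 * 2.1 * 7.13 = 137.00295
qu = 609.368 + 400.6968 + 137.00295
qu = 1147.07 kPa


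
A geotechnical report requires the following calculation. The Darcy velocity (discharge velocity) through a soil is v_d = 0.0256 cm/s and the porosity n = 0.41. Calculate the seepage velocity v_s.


Using v_s = v_d / n
v_s = 0.0256 / 0.41
v_s = 0.06244 cm/s


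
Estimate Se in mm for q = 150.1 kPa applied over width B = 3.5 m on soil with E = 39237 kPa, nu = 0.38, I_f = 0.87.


Using Se = q * B * (1 - nu^2) * I_f / E
1 - nu^2 = 1 - 0.38^2 = 0.8556
Se = 150.1 * 3.5 * 0.8556 * 0.87 / 39237
Se = 0.009967 m
Convert to mm: Se = 0.009967 * 1000 = 9.967 mm


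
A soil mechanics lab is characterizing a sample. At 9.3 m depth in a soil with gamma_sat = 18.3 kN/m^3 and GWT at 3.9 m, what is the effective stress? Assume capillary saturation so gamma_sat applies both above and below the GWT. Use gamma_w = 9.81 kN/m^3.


Total stress = gamma_sat * depth
sigma = 18.3 * 9.3 = 170.19 kPa
Pore water pressure u = gamma_w * (depth - d_wt)
u = 9.81 * (9.3 - 3.9) = 52.974 kPa
Effective stress = sigma - u
sigma' = 170.19 - 52.974 = 117.22 kPa


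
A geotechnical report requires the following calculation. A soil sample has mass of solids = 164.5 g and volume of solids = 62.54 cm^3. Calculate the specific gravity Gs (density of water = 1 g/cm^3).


Result: 2.63

Derivation:
Using Gs = m_s / (V_s * rho_w)
Since rho_w = 1 g/cm^3:
Gs = 164.5 / 62.54
Gs = 2.63


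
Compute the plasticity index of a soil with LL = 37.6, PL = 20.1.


Result: 17.5

Derivation:
Using PI = LL - PL
PI = 37.6 - 20.1
PI = 17.5


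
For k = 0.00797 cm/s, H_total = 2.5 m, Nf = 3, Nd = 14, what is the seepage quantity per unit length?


Convert k to m/s for unit consistency with H:
k = 0.00797 cm/s = 0.00797 / 100 m/s = 7.97e-05 m/s
Using q = k * H * Nf / Nd
Nf / Nd = 3 / 14 = 0.2143
q = 7.97e-05 * 2.5 * 0.2143
q = 4.27e-05 m^3/s per m


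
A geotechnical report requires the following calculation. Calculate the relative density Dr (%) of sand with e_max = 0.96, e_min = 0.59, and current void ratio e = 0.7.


Using Dr = (e_max - e) / (e_max - e_min) * 100
e_max - e = 0.96 - 0.7 = 0.26
e_max - e_min = 0.96 - 0.59 = 0.37
Dr = 0.26 / 0.37 * 100
Dr = 70.27 %


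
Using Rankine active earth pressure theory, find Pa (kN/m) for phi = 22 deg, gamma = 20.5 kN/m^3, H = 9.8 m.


Compute active earth pressure coefficient:
Ka = tan^2(45 - phi/2) = tan^2(34.0) = 0.454962
Compute active force:
Pa = 0.5 * Ka * gamma * H^2
Pa = 0.5 * 0.454962 * 20.5 * 9.8^2
Pa = 447.87 kN/m


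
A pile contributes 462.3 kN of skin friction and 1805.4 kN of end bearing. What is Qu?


Using Qu = Qf + Qb
Qu = 462.3 + 1805.4
Qu = 2267.7 kN


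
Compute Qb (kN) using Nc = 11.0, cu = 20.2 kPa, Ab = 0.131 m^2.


Using Qb = Nc * cu * Ab
Qb = 11.0 * 20.2 * 0.131
Qb = 29.11 kN


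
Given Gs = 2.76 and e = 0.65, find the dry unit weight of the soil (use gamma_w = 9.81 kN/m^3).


Using gamma_d = Gs * gamma_w / (1 + e)
gamma_d = 2.76 * 9.81 / (1 + 0.65)
gamma_d = 2.76 * 9.81 / 1.65
gamma_d = 16.409 kN/m^3


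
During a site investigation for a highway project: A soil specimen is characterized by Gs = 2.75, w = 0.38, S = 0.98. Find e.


Using the relation e = Gs * w / S
e = 2.75 * 0.38 / 0.98
e = 1.0663


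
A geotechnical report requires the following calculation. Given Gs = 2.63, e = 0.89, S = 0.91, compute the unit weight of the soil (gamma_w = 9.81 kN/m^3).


Using gamma = gamma_w * (Gs + S*e) / (1 + e)
Numerator: Gs + S*e = 2.63 + 0.91*0.89 = 3.4399
Denominator: 1 + e = 1 + 0.89 = 1.89
gamma = 9.81 * 3.4399 / 1.89
gamma = 17.855 kN/m^3


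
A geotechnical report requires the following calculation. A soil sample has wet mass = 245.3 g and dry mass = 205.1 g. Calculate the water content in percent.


Result: 19.6 %

Derivation:
Using w = (m_wet - m_dry) / m_dry * 100
m_wet - m_dry = 245.3 - 205.1 = 40.2 g
w = 40.2 / 205.1 * 100
w = 19.6 %


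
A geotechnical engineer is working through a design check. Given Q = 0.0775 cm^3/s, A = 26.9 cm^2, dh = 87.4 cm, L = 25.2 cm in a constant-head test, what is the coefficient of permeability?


Compute hydraulic gradient:
i = dh / L = 87.4 / 25.2 = 3.46825
Then apply Darcy's law:
k = Q / (A * i)
k = 0.0775 / (26.9 * 3.46825)
k = 0.0775 / 93.296
k = 0.000831 cm/s


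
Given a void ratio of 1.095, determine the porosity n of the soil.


Using the relation n = e / (1 + e)
n = 1.095 / (1 + 1.095)
n = 1.095 / 2.095
n = 0.5227


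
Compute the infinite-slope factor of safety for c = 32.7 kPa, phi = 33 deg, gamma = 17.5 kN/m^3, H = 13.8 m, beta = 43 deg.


Using Fs = c / (gamma*H*sin(beta)*cos(beta)) + tan(phi)/tan(beta)
Cohesion contribution = 32.7 / (17.5*13.8*sin(43)*cos(43))
Cohesion contribution = 0.271469
Friction contribution = tan(33)/tan(43) = 0.696404
Fs = 0.271469 + 0.696404
Fs = 0.968


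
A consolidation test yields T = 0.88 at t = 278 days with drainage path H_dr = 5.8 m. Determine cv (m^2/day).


Result: 0.10649 m^2/day

Derivation:
Using cv = T * H_dr^2 / t
H_dr^2 = 5.8^2 = 33.64
cv = 0.88 * 33.64 / 278
cv = 0.10649 m^2/day


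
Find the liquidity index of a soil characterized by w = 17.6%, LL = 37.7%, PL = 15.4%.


First compute the plasticity index:
PI = LL - PL = 37.7 - 15.4 = 22.3
Then compute the liquidity index:
LI = (w - PL) / PI
LI = (17.6 - 15.4) / 22.3
LI = 0.099


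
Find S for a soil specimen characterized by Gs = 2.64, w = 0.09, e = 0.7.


Using S = Gs * w / e
S = 2.64 * 0.09 / 0.7
S = 0.3394


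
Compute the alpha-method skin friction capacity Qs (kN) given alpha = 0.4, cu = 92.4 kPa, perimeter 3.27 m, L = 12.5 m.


Result: 1510.74 kN

Derivation:
Using Qs = alpha * cu * perimeter * L
Qs = 0.4 * 92.4 * 3.27 * 12.5
Qs = 1510.74 kN


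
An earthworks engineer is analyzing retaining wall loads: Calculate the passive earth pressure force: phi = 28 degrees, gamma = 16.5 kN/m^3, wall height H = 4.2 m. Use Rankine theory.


Result: 403.09 kN/m

Derivation:
Compute passive earth pressure coefficient:
Kp = tan^2(45 + phi/2) = tan^2(59.0) = 2.769826
Compute passive force:
Pp = 0.5 * Kp * gamma * H^2
Pp = 0.5 * 2.769826 * 16.5 * 4.2^2
Pp = 403.09 kN/m


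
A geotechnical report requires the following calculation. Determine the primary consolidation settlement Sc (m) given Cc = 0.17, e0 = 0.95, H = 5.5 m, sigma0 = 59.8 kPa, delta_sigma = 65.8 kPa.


Using Sc = Cc * H / (1 + e0) * log10((sigma0 + delta_sigma) / sigma0)
Stress ratio = (59.8 + 65.8) / 59.8 = 2.10033
log10(2.10033) = 0.322288
Cc * H / (1 + e0) = 0.17 * 5.5 / (1 + 0.95) = 0.479487
Sc = 0.479487 * 0.322288
Sc = 0.1545 m


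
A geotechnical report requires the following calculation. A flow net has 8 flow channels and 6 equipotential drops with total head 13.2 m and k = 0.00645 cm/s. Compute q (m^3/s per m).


Result: 0.001135 m^3/s per m

Derivation:
Convert k to m/s for unit consistency with H:
k = 0.00645 cm/s = 0.00645 / 100 m/s = 6.45e-05 m/s
Using q = k * H * Nf / Nd
Nf / Nd = 8 / 6 = 1.3333
q = 6.45e-05 * 13.2 * 1.3333
q = 0.001135 m^3/s per m


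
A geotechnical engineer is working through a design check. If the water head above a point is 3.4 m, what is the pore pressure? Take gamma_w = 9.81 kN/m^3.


Using u = gamma_w * h_w
u = 9.81 * 3.4
u = 33.35 kPa


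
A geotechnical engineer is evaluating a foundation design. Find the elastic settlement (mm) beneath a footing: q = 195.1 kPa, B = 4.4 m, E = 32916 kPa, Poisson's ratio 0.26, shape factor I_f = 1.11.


Using Se = q * B * (1 - nu^2) * I_f / E
1 - nu^2 = 1 - 0.26^2 = 0.9324
Se = 195.1 * 4.4 * 0.9324 * 1.11 / 32916
Se = 0.026992 m
Convert to mm: Se = 0.026992 * 1000 = 26.992 mm


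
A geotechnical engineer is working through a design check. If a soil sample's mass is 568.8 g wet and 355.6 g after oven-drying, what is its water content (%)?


Result: 59.96 %

Derivation:
Using w = (m_wet - m_dry) / m_dry * 100
m_wet - m_dry = 568.8 - 355.6 = 213.2 g
w = 213.2 / 355.6 * 100
w = 59.96 %


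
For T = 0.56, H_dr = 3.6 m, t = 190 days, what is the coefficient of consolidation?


Using cv = T * H_dr^2 / t
H_dr^2 = 3.6^2 = 12.96
cv = 0.56 * 12.96 / 190
cv = 0.0382 m^2/day


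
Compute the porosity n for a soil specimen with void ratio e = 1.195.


Result: 0.5444

Derivation:
Using the relation n = e / (1 + e)
n = 1.195 / (1 + 1.195)
n = 1.195 / 2.195
n = 0.5444


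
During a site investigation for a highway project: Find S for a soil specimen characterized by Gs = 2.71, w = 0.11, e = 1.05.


Using S = Gs * w / e
S = 2.71 * 0.11 / 1.05
S = 0.2839


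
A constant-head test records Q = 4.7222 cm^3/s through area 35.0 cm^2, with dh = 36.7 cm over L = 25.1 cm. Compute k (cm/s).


Compute hydraulic gradient:
i = dh / L = 36.7 / 25.1 = 1.46215
Then apply Darcy's law:
k = Q / (A * i)
k = 4.7222 / (35.0 * 1.46215)
k = 4.7222 / 51.1753
k = 0.092275 cm/s


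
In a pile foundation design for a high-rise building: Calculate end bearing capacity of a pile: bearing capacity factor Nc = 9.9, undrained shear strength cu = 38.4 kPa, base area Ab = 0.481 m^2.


Using Qb = Nc * cu * Ab
Qb = 9.9 * 38.4 * 0.481
Qb = 182.86 kN


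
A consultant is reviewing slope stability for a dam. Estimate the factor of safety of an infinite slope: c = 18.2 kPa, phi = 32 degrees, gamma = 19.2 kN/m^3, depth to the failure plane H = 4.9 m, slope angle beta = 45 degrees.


Using Fs = c / (gamma*H*sin(beta)*cos(beta)) + tan(phi)/tan(beta)
Cohesion contribution = 18.2 / (19.2*4.9*sin(45)*cos(45))
Cohesion contribution = 0.386905
Friction contribution = tan(32)/tan(45) = 0.624869
Fs = 0.386905 + 0.624869
Fs = 1.012


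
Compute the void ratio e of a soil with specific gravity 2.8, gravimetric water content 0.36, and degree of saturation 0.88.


Using the relation e = Gs * w / S
e = 2.8 * 0.36 / 0.88
e = 1.1455


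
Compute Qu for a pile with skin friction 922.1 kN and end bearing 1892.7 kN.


Using Qu = Qf + Qb
Qu = 922.1 + 1892.7
Qu = 2814.8 kN


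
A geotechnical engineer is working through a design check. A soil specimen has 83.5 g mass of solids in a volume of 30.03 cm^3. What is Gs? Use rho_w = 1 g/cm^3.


Using Gs = m_s / (V_s * rho_w)
Since rho_w = 1 g/cm^3:
Gs = 83.5 / 30.03
Gs = 2.781


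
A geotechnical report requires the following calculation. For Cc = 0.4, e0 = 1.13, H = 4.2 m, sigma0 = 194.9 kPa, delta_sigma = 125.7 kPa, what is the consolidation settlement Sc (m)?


Result: 0.1705 m

Derivation:
Using Sc = Cc * H / (1 + e0) * log10((sigma0 + delta_sigma) / sigma0)
Stress ratio = (194.9 + 125.7) / 194.9 = 1.64495
log10(1.64495) = 0.216152
Cc * H / (1 + e0) = 0.4 * 4.2 / (1 + 1.13) = 0.788732
Sc = 0.788732 * 0.216152
Sc = 0.1705 m


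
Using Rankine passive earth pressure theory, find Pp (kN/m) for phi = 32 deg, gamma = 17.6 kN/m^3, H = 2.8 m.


Compute passive earth pressure coefficient:
Kp = tan^2(45 + phi/2) = tan^2(61.0) = 3.254588
Compute passive force:
Pp = 0.5 * Kp * gamma * H^2
Pp = 0.5 * 3.254588 * 17.6 * 2.8^2
Pp = 224.54 kN/m


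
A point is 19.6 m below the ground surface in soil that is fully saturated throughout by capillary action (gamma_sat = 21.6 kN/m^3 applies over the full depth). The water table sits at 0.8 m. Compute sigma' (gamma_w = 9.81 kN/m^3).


Result: 238.93 kPa

Derivation:
Total stress = gamma_sat * depth
sigma = 21.6 * 19.6 = 423.36 kPa
Pore water pressure u = gamma_w * (depth - d_wt)
u = 9.81 * (19.6 - 0.8) = 184.428 kPa
Effective stress = sigma - u
sigma' = 423.36 - 184.428 = 238.93 kPa


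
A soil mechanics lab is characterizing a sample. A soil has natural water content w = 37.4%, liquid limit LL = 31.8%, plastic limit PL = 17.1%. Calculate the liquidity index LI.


Result: 1.381

Derivation:
First compute the plasticity index:
PI = LL - PL = 31.8 - 17.1 = 14.7
Then compute the liquidity index:
LI = (w - PL) / PI
LI = (37.4 - 17.1) / 14.7
LI = 1.381


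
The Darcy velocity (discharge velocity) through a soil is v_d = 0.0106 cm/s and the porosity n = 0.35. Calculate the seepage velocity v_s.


Using v_s = v_d / n
v_s = 0.0106 / 0.35
v_s = 0.03029 cm/s


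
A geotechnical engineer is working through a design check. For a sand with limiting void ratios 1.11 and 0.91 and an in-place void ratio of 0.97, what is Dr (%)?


Result: 70.0 %

Derivation:
Using Dr = (e_max - e) / (e_max - e_min) * 100
e_max - e = 1.11 - 0.97 = 0.14
e_max - e_min = 1.11 - 0.91 = 0.2
Dr = 0.14 / 0.2 * 100
Dr = 70.0 %


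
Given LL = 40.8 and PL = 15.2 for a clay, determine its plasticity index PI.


Using PI = LL - PL
PI = 40.8 - 15.2
PI = 25.6


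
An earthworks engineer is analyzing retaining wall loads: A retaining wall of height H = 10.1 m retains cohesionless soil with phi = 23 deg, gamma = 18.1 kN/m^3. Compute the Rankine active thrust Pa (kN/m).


Result: 404.44 kN/m

Derivation:
Compute active earth pressure coefficient:
Ka = tan^2(45 - phi/2) = tan^2(33.5) = 0.438092
Compute active force:
Pa = 0.5 * Ka * gamma * H^2
Pa = 0.5 * 0.438092 * 18.1 * 10.1^2
Pa = 404.44 kN/m


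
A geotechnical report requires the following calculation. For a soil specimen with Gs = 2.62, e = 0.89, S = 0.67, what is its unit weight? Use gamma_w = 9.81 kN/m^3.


Using gamma = gamma_w * (Gs + S*e) / (1 + e)
Numerator: Gs + S*e = 2.62 + 0.67*0.89 = 3.2163
Denominator: 1 + e = 1 + 0.89 = 1.89
gamma = 9.81 * 3.2163 / 1.89
gamma = 16.694 kN/m^3


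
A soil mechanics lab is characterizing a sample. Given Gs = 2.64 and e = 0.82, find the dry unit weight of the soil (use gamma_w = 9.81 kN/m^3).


Using gamma_d = Gs * gamma_w / (1 + e)
gamma_d = 2.64 * 9.81 / (1 + 0.82)
gamma_d = 2.64 * 9.81 / 1.82
gamma_d = 14.23 kN/m^3


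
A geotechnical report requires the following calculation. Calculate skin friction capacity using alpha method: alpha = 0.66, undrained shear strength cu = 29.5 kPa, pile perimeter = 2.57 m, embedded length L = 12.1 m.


Using Qs = alpha * cu * perimeter * L
Qs = 0.66 * 29.5 * 2.57 * 12.1
Qs = 605.46 kN


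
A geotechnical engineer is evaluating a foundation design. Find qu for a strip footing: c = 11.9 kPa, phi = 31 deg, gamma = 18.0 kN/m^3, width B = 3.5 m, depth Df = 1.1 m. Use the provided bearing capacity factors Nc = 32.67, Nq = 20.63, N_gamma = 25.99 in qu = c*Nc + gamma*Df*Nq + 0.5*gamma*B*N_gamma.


Compute qu = c*Nc + gamma*Df*Nq + 0.5*gamma*B*N_gamma
Term 1: 11.9 * 32.67 = 388.773
Term 2: 18.0 * 1.1 * 20.63 = 408.474
Term 3: 0.5 * 18.0 * 3.5 * 25.99 = 818.685
qu = 388.773 + 408.474 + 818.685
qu = 1615.93 kPa


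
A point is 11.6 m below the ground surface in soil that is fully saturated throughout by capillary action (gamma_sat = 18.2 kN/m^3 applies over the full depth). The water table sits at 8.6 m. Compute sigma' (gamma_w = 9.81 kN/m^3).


Result: 181.69 kPa

Derivation:
Total stress = gamma_sat * depth
sigma = 18.2 * 11.6 = 211.12 kPa
Pore water pressure u = gamma_w * (depth - d_wt)
u = 9.81 * (11.6 - 8.6) = 29.43 kPa
Effective stress = sigma - u
sigma' = 211.12 - 29.43 = 181.69 kPa


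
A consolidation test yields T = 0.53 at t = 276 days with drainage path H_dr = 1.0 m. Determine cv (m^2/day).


Using cv = T * H_dr^2 / t
H_dr^2 = 1.0^2 = 1.0
cv = 0.53 * 1.0 / 276
cv = 0.00192 m^2/day


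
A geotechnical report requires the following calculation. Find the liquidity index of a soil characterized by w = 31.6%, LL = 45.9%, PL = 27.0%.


First compute the plasticity index:
PI = LL - PL = 45.9 - 27.0 = 18.9
Then compute the liquidity index:
LI = (w - PL) / PI
LI = (31.6 - 27.0) / 18.9
LI = 0.243
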